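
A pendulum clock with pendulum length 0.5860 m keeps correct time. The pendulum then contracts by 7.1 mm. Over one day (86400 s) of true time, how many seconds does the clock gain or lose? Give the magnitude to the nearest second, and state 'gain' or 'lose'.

gain 528 s

T ∝ √L, so T'/T = √(0.57890/0.5860) = 0.993924.
In 86400 s of true time the clock registers 86400/0.993924 = 86928.2 s, so it gains 528 s.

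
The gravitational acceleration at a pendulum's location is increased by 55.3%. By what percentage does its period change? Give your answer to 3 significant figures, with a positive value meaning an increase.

-19.8%

T ∝ 1/√g, so T'/T = 1/√(1.553) = 0.8024.
Percentage change in T = (0.8024 − 1) × 100% = -19.8%.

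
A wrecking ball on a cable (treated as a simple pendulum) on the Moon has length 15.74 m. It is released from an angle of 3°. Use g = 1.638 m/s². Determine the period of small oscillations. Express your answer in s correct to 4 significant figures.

19.48 s

T = 2π√(L/g) = 2π√(15.74/1.638) = 2π × 3.0999 = 19.48 s.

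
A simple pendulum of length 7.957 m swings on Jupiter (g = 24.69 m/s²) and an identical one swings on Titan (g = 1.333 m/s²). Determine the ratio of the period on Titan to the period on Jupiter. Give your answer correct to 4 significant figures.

T ∝ 1/√g, so T₂/T₁ = √(g₁/g₂) = √(24.69/1.333) = 4.304.

4.304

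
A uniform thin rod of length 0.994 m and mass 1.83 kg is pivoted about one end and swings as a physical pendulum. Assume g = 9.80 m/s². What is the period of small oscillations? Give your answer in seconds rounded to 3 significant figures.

1.63 s

For a physical pendulum T = 2π√(I/(mgd)), with d = 0.4970 m from pivot to centre of mass.
I_cm = mL²/12 = 1.83 × 0.994²/12 = 0.1507 kg·m²; I = I_cm + md² = 0.1507 + 1.83 × 0.4970² = 0.6027 kg·m².
T = 2π√(0.6027/(1.83 × 9.80 × 0.4970)) = 1.63 s.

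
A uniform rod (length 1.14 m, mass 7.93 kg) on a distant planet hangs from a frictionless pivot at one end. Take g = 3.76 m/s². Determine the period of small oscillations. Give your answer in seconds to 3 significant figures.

2.82 s

For a physical pendulum T = 2π√(I/(mgd)), with d = 0.5700 m from pivot to centre of mass.
I_cm = mL²/12 = 7.93 × 1.14²/12 = 0.8588 kg·m²; I = I_cm + md² = 0.8588 + 7.93 × 0.5700² = 3.435 kg·m².
T = 2π√(3.435/(7.93 × 3.76 × 0.5700)) = 2.82 s.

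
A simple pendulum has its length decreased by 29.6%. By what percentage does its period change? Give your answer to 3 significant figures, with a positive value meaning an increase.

T ∝ √L, so T'/T = √(0.7040) = 0.8390.
Percentage change in T = (0.8390 − 1) × 100% = -16.1%.

-16.1%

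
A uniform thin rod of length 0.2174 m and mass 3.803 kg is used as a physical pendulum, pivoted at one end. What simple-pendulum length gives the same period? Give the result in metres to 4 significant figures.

The equivalent simple-pendulum length is L_eq = I/(md), where I is about the pivot and d = 0.10870 m.
I_cm = (1/12)mL² = 0.014978 kg·m², so I = I_cm + md² = 0.014978 + 0.044935 = 0.059913 kg·m².
L_eq = 0.059913/(3.803 × 0.10870) = 0.1449 m.

0.1449 m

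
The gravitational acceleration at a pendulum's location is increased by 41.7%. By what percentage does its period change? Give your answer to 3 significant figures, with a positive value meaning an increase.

-16.0%

T ∝ 1/√g, so T'/T = 1/√(1.417) = 0.8401.
Percentage change in T = (0.8401 − 1) × 100% = -16.0%.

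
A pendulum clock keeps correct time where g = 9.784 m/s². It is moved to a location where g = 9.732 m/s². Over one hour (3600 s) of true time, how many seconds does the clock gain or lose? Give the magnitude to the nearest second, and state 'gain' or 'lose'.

lose 10 s

The clock's period scales as T ∝ 1/√g, so T'/T = √(9.784/9.732) = 1.00267.
In 3600 s of true time the clock registers 3600/1.00267 = 3590.4 s, so it loses 10 s.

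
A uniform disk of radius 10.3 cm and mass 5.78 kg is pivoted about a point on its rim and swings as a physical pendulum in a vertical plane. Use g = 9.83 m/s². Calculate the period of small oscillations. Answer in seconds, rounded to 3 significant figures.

I_cm = ½mr² = 0.03066 kg·m². The pivot is at distance d = 0.103 m from the centre of mass.
By the parallel-axis theorem, I = I_cm + md² = 0.03066 + 0.06132 = 0.09198 kg·m².
T = 2π√(I/(mgd)) = 2π√(0.09198/(5.78 × 9.83 × 0.103)) = 0.788 s.

0.788 s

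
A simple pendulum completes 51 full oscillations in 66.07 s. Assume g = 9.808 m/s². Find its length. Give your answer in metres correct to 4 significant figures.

0.4170 m

T = 66.07/51 = 1.2955 s.
From T = 2π√(L/g), L = gT²/(4π²) = 9.808 × 1.2955²/(4π²) = 0.4170 m.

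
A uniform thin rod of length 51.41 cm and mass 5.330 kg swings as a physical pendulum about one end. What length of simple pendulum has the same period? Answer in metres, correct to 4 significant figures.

0.3427 m

The equivalent simple-pendulum length is L_eq = I/(md), where I is about the pivot and d = 0.25705 m.
I_cm = (1/12)mL² = 0.11739 kg·m², so I = I_cm + md² = 0.11739 + 0.35218 = 0.46957 kg·m².
L_eq = 0.46957/(5.330 × 0.25705) = 0.3427 m.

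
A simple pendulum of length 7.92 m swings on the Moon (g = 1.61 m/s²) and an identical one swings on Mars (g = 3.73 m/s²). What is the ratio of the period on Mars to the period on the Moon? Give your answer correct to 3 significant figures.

T ∝ 1/√g, so T₂/T₁ = √(g₁/g₂) = √(1.61/3.73) = 0.657.

0.657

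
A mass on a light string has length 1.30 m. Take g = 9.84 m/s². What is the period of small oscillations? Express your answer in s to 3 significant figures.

2.28 s

T = 2π√(L/g) = 2π√(1.30/9.84) = 2π × 0.3635 = 2.28 s.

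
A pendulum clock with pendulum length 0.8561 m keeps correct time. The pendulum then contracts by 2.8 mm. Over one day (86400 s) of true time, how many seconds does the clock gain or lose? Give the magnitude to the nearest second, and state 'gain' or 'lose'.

gain 142 s

T ∝ √L, so T'/T = √(0.85330/0.8561) = 0.998363.
In 86400 s of true time the clock registers 86400/0.998363 = 86541.6 s, so it gains 142 s.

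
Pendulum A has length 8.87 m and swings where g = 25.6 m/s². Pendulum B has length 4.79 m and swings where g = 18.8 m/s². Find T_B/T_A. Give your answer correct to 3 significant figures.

T = 2π√(L/g), so T_B/T_A = √((L_B/g_B)/(L_A/g_A)) = √((4.79/18.8)/(8.87/25.6)) = 0.858.

0.858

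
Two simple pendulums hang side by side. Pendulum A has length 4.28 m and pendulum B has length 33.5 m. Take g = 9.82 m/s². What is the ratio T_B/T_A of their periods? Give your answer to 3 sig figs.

2.80

T ∝ √L, so T_B/T_A = √(L_B/L_A) = √(33.5/4.28) = 2.80.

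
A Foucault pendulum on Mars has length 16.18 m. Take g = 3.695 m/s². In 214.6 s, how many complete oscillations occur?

T = 2π√(L/g) = 2π√(16.18/3.695) = 13.148 s.
Number of complete oscillations = ⌊214.6/13.148⌋ = ⌊16.322⌋ = 16.

16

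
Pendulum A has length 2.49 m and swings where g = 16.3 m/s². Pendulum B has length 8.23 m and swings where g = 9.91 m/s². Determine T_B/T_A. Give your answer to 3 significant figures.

2.33

T = 2π√(L/g), so T_B/T_A = √((L_B/g_B)/(L_A/g_A)) = √((8.23/9.91)/(2.49/16.3)) = 2.33.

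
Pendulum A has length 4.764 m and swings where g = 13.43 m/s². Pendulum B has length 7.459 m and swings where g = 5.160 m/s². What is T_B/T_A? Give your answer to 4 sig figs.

T = 2π√(L/g), so T_B/T_A = √((L_B/g_B)/(L_A/g_A)) = √((7.459/5.160)/(4.764/13.43)) = 2.019.

2.019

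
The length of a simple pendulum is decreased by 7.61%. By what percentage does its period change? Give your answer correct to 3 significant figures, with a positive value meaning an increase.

T ∝ √L, so T'/T = √(0.9239) = 0.9612.
Percentage change in T = (0.9612 − 1) × 100% = -3.88%.

-3.88%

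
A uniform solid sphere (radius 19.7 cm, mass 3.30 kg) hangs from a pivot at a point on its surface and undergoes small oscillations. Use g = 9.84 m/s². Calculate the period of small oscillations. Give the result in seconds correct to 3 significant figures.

1.05 s

I_cm = (2/5)mr² = 0.05123 kg·m². The pivot is at distance d = 0.197 m from the centre of mass.
By the parallel-axis theorem, I = I_cm + md² = 0.05123 + 0.1281 = 0.1793 kg·m².
T = 2π√(I/(mgd)) = 2π√(0.1793/(3.30 × 9.84 × 0.197)) = 1.05 s.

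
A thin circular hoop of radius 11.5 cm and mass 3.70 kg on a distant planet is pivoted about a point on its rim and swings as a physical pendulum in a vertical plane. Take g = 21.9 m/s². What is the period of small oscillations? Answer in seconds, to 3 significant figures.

0.644 s

I_cm = mr² = 0.04893 kg·m². The pivot is at distance d = 0.115 m from the centre of mass.
By the parallel-axis theorem, I = I_cm + md² = 0.04893 + 0.04893 = 0.09787 kg·m².
T = 2π√(I/(mgd)) = 2π√(0.09787/(3.70 × 21.9 × 0.115)) = 0.644 s.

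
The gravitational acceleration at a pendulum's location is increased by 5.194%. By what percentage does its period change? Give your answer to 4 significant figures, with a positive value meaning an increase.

T ∝ 1/√g, so T'/T = 1/√(1.0519) = 0.97500.
Percentage change in T = (0.97500 − 1) × 100% = -2.500%.

-2.500%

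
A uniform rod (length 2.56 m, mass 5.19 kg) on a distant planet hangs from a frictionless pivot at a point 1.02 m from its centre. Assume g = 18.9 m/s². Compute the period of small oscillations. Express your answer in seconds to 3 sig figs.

1.80 s

For a physical pendulum T = 2π√(I/(mgd)), with d = 1.020 m from pivot to centre of mass.
I_cm = mL²/12 = 5.19 × 2.56²/12 = 2.834 kg·m²; I = I_cm + md² = 2.834 + 5.19 × 1.020² = 8.234 kg·m².
T = 2π√(8.234/(5.19 × 18.9 × 1.020)) = 1.80 s.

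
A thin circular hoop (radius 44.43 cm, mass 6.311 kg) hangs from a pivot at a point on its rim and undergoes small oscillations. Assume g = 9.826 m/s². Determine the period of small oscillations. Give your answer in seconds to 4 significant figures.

1.889 s

I_cm = mr² = 1.2458 kg·m². The pivot is at distance d = 0.4443 m from the centre of mass.
By the parallel-axis theorem, I = I_cm + md² = 1.2458 + 1.2458 = 2.4916 kg·m².
T = 2π√(I/(mgd)) = 2π√(2.4916/(6.311 × 9.826 × 0.4443)) = 1.889 s.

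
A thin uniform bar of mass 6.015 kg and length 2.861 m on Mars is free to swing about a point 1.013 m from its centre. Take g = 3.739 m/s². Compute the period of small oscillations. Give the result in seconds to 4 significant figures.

For a physical pendulum T = 2π√(I/(mgd)), with d = 1.0130 m from pivot to centre of mass.
I_cm = mL²/12 = 6.015 × 2.861²/12 = 4.1029 kg·m²; I = I_cm + md² = 4.1029 + 6.015 × 1.0130² = 10.275 kg·m².
T = 2π√(10.275/(6.015 × 3.739 × 1.0130)) = 4.220 s.

4.220 s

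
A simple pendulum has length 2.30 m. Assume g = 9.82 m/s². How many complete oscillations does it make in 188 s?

61

T = 2π√(L/g) = 2π√(2.30/9.82) = 3.041 s.
Number of complete oscillations = ⌊188/3.041⌋ = ⌊61.83⌋ = 61.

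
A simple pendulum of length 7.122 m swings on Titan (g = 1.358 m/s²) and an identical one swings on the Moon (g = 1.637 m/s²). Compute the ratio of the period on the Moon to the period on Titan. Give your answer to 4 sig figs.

0.9108

T ∝ 1/√g, so T₂/T₁ = √(g₁/g₂) = √(1.358/1.637) = 0.9108.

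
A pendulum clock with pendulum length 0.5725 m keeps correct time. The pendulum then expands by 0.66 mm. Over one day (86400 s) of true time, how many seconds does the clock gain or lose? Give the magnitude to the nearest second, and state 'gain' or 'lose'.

T ∝ √L, so T'/T = √(0.57316/0.5725) = 1.00058.
In 86400 s of true time the clock registers 86400/1.00058 = 86350.2 s, so it loses 50 s.

lose 50 s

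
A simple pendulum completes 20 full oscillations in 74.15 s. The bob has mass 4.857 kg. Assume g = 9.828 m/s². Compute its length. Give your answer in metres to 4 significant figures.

T = 74.15/20 = 3.7075 s.
From T = 2π√(L/g), L = gT²/(4π²) = 9.828 × 3.7075²/(4π²) = 3.422 m.

3.422 m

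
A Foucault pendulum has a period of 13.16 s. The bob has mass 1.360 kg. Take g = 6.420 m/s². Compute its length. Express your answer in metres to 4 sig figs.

From T = 2π√(L/g), L = gT²/(4π²) = 6.420 × 13.160²/(4π²) = 28.16 m.

28.16 m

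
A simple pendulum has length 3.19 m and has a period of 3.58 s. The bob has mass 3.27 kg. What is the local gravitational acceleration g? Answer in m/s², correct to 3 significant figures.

9.83 m/s²

From T = 2π√(L/g), g = 4π²L/T² = 4π² × 3.19/3.580² = 9.83 m/s².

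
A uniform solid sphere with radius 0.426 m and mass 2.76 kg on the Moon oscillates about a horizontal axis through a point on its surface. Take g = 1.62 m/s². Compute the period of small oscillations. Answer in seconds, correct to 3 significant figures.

I_cm = (2/5)mr² = 0.2003 kg·m². The pivot is at distance d = 0.426 m from the centre of mass.
By the parallel-axis theorem, I = I_cm + md² = 0.2003 + 0.5009 = 0.7012 kg·m².
T = 2π√(I/(mgd)) = 2π√(0.7012/(2.76 × 1.62 × 0.426)) = 3.81 s.

3.81 s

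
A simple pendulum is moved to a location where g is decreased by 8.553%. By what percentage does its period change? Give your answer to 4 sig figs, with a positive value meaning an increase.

4.572%

T ∝ 1/√g, so T'/T = 1/√(0.91447) = 1.0457.
Percentage change in T = (1.0457 − 1) × 100% = 4.572%.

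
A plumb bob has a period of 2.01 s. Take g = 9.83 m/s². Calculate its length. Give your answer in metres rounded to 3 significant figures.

From T = 2π√(L/g), L = gT²/(4π²) = 9.83 × 2.010²/(4π²) = 1.01 m.

1.01 m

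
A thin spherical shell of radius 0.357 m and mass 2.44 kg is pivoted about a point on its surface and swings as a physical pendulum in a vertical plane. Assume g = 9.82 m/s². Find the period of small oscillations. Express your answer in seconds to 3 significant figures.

1.55 s

I_cm = (2/3)mr² = 0.2073 kg·m². The pivot is at distance d = 0.357 m from the centre of mass.
By the parallel-axis theorem, I = I_cm + md² = 0.2073 + 0.3110 = 0.5183 kg·m².
T = 2π√(I/(mgd)) = 2π√(0.5183/(2.44 × 9.82 × 0.357)) = 1.55 s.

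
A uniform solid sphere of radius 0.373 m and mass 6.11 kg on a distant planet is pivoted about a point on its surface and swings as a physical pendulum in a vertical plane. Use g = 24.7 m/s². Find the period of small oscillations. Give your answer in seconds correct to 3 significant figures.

0.914 s

I_cm = (2/5)mr² = 0.3400 kg·m². The pivot is at distance d = 0.373 m from the centre of mass.
By the parallel-axis theorem, I = I_cm + md² = 0.3400 + 0.8501 = 1.190 kg·m².
T = 2π√(I/(mgd)) = 2π√(1.190/(6.11 × 24.7 × 0.373)) = 0.914 s.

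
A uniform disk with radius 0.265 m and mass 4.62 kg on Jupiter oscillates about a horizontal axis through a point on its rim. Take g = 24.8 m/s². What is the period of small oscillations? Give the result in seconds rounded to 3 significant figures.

I_cm = ½mr² = 0.1622 kg·m². The pivot is at distance d = 0.265 m from the centre of mass.
By the parallel-axis theorem, I = I_cm + md² = 0.1622 + 0.3244 = 0.4867 kg·m².
T = 2π√(I/(mgd)) = 2π√(0.4867/(4.62 × 24.8 × 0.265)) = 0.795 s.

0.795 s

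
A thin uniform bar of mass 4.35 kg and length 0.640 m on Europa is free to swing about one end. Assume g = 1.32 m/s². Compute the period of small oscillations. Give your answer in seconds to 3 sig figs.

3.57 s

For a physical pendulum T = 2π√(I/(mgd)), with d = 0.3200 m from pivot to centre of mass.
I_cm = mL²/12 = 4.35 × 0.640²/12 = 0.1485 kg·m²; I = I_cm + md² = 0.1485 + 4.35 × 0.3200² = 0.5939 kg·m².
T = 2π√(0.5939/(4.35 × 1.32 × 0.3200)) = 3.57 s.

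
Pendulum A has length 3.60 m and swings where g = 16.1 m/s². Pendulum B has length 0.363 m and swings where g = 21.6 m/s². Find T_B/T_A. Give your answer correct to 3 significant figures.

T = 2π√(L/g), so T_B/T_A = √((L_B/g_B)/(L_A/g_A)) = √((0.363/21.6)/(3.60/16.1)) = 0.274.

0.274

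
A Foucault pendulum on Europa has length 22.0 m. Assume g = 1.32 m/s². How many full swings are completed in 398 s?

15

T = 2π√(L/g) = 2π√(22.0/1.32) = 25.65 s.
Number of complete oscillations = ⌊398/25.65⌋ = ⌊15.52⌋ = 15.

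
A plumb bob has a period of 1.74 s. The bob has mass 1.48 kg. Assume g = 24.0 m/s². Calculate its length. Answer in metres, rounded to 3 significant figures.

1.84 m

From T = 2π√(L/g), L = gT²/(4π²) = 24.0 × 1.740²/(4π²) = 1.84 m.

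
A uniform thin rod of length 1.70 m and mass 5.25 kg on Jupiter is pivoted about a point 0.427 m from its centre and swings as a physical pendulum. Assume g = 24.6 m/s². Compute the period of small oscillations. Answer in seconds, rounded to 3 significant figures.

For a physical pendulum T = 2π√(I/(mgd)), with d = 0.4270 m from pivot to centre of mass.
I_cm = mL²/12 = 5.25 × 1.70²/12 = 1.264 kg·m²; I = I_cm + md² = 1.264 + 5.25 × 0.4270² = 2.222 kg·m².
T = 2π√(2.222/(5.25 × 24.6 × 0.4270)) = 1.26 s.

1.26 s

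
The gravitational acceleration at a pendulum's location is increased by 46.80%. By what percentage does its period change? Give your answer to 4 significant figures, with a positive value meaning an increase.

-17.47%

T ∝ 1/√g, so T'/T = 1/√(1.4680) = 0.82535.
Percentage change in T = (0.82535 − 1) × 100% = -17.47%.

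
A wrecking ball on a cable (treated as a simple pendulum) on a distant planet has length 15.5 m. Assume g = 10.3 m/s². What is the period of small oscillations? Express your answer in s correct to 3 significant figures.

7.71 s

T = 2π√(L/g) = 2π√(15.5/10.3) = 2π × 1.227 = 7.71 s.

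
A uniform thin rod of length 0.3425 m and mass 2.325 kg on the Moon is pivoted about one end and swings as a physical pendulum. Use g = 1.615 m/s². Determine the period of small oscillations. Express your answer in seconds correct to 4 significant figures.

For a physical pendulum T = 2π√(I/(mgd)), with d = 0.17125 m from pivot to centre of mass.
I_cm = mL²/12 = 2.325 × 0.3425²/12 = 0.022728 kg·m²; I = I_cm + md² = 0.022728 + 2.325 × 0.17125² = 0.090912 kg·m².
T = 2π√(0.090912/(2.325 × 1.615 × 0.17125)) = 2.363 s.

2.363 s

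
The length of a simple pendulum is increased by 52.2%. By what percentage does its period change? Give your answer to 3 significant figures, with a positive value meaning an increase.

23.4%

T ∝ √L, so T'/T = √(1.522) = 1.234.
Percentage change in T = (1.234 − 1) × 100% = 23.4%.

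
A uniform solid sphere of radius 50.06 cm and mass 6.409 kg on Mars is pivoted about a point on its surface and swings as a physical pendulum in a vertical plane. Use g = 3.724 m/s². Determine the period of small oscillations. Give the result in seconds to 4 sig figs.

I_cm = (2/5)mr² = 0.64244 kg·m². The pivot is at distance d = 0.5006 m from the centre of mass.
By the parallel-axis theorem, I = I_cm + md² = 0.64244 + 1.6061 = 2.2485 kg·m².
T = 2π√(I/(mgd)) = 2π√(2.2485/(6.409 × 3.724 × 0.5006)) = 2.726 s.

2.726 s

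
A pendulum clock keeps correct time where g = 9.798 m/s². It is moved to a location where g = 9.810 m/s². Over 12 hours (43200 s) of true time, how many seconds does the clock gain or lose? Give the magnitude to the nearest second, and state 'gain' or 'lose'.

gain 26 s

The clock's period scales as T ∝ 1/√g, so T'/T = √(9.798/9.810) = 0.999388.
In 43200 s of true time the clock registers 43200/0.999388 = 43226.4 s, so it gains 26 s.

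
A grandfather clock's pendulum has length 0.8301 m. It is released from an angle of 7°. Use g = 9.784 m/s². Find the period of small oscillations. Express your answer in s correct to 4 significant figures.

1.830 s

T = 2π√(L/g) = 2π√(0.8301/9.784) = 2π × 0.29128 = 1.830 s.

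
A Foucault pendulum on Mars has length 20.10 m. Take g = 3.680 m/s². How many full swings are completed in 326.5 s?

T = 2π√(L/g) = 2π√(20.10/3.680) = 14.684 s.
Number of complete oscillations = ⌊326.5/14.684⌋ = ⌊22.235⌋ = 22.

22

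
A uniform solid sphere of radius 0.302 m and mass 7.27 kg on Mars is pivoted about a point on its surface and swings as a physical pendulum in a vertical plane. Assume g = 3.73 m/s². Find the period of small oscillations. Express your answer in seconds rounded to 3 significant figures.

2.12 s

I_cm = (2/5)mr² = 0.2652 kg·m². The pivot is at distance d = 0.302 m from the centre of mass.
By the parallel-axis theorem, I = I_cm + md² = 0.2652 + 0.6631 = 0.9283 kg·m².
T = 2π√(I/(mgd)) = 2π√(0.9283/(7.27 × 3.73 × 0.302)) = 2.12 s.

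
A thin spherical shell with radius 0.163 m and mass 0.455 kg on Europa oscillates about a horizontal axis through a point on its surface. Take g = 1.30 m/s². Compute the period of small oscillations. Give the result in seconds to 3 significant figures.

2.87 s

I_cm = (2/3)mr² = 0.008059 kg·m². The pivot is at distance d = 0.163 m from the centre of mass.
By the parallel-axis theorem, I = I_cm + md² = 0.008059 + 0.01209 = 0.02015 kg·m².
T = 2π√(I/(mgd)) = 2π√(0.02015/(0.455 × 1.30 × 0.163)) = 2.87 s.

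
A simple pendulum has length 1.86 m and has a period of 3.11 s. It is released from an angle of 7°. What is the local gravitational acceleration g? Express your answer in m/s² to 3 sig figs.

7.59 m/s²

From T = 2π√(L/g), g = 4π²L/T² = 4π² × 1.86/3.110² = 7.59 m/s².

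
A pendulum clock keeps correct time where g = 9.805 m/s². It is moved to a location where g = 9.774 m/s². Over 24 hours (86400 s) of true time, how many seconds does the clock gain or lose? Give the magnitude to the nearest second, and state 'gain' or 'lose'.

lose 137 s

The clock's period scales as T ∝ 1/√g, so T'/T = √(9.805/9.774) = 1.00158.
In 86400 s of true time the clock registers 86400/1.00158 = 86263.3 s, so it loses 137 s.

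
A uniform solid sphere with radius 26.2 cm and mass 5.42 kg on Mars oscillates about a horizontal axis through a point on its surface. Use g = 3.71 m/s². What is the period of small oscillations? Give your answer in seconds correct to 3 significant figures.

I_cm = (2/5)mr² = 0.1488 kg·m². The pivot is at distance d = 0.262 m from the centre of mass.
By the parallel-axis theorem, I = I_cm + md² = 0.1488 + 0.3721 = 0.5209 kg·m².
T = 2π√(I/(mgd)) = 2π√(0.5209/(5.42 × 3.71 × 0.262)) = 1.98 s.

1.98 s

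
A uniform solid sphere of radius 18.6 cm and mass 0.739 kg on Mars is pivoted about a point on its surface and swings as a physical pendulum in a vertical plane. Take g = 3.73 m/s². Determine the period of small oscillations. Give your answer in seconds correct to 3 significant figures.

1.66 s

I_cm = (2/5)mr² = 0.01023 kg·m². The pivot is at distance d = 0.186 m from the centre of mass.
By the parallel-axis theorem, I = I_cm + md² = 0.01023 + 0.02557 = 0.03579 kg·m².
T = 2π√(I/(mgd)) = 2π√(0.03579/(0.739 × 3.73 × 0.186)) = 1.66 s.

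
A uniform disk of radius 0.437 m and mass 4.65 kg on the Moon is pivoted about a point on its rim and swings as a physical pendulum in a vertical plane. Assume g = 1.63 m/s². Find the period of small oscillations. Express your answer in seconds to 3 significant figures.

I_cm = ½mr² = 0.4440 kg·m². The pivot is at distance d = 0.437 m from the centre of mass.
By the parallel-axis theorem, I = I_cm + md² = 0.4440 + 0.8880 = 1.332 kg·m².
T = 2π√(I/(mgd)) = 2π√(1.332/(4.65 × 1.63 × 0.437)) = 3.98 s.

3.98 s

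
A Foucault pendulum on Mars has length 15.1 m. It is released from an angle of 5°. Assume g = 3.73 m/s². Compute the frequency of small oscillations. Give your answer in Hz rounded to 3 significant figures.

T = 2π√(L/g) = 2π√(15.1/3.73) = 12.64 s, so f = 1/T = 0.0791 Hz.

0.0791 Hz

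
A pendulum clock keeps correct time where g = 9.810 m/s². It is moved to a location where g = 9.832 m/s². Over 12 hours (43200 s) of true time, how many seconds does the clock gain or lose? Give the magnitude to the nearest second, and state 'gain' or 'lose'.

gain 48 s

The clock's period scales as T ∝ 1/√g, so T'/T = √(9.810/9.832) = 0.998881.
In 43200 s of true time the clock registers 43200/0.998881 = 43248.4 s, so it gains 48 s.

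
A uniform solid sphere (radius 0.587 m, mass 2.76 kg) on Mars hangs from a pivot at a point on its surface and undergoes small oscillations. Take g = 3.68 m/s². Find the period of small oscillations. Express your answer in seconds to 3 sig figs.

2.97 s

I_cm = (2/5)mr² = 0.3804 kg·m². The pivot is at distance d = 0.587 m from the centre of mass.
By the parallel-axis theorem, I = I_cm + md² = 0.3804 + 0.9510 = 1.331 kg·m².
T = 2π√(I/(mgd)) = 2π√(1.331/(2.76 × 3.68 × 0.587)) = 2.97 s.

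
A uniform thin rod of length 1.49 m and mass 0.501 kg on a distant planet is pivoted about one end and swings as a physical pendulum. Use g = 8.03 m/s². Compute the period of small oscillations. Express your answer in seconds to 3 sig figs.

2.21 s

For a physical pendulum T = 2π√(I/(mgd)), with d = 0.7450 m from pivot to centre of mass.
I_cm = mL²/12 = 0.501 × 1.49²/12 = 0.09269 kg·m²; I = I_cm + md² = 0.09269 + 0.501 × 0.7450² = 0.3708 kg·m².
T = 2π√(0.3708/(0.501 × 8.03 × 0.7450)) = 2.21 s.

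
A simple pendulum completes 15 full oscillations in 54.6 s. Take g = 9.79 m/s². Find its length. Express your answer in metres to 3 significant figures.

3.29 m

T = 54.6/15 = 3.640 s.
From T = 2π√(L/g), L = gT²/(4π²) = 9.79 × 3.640²/(4π²) = 3.29 m.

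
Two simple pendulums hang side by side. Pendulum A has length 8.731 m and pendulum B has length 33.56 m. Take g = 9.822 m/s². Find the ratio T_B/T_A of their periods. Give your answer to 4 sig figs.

T ∝ √L, so T_B/T_A = √(L_B/L_A) = √(33.56/8.731) = 1.961.

1.961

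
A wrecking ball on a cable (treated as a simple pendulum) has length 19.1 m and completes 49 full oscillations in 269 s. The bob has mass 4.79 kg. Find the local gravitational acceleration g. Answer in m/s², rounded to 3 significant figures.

T = 269/49 = 5.490 s.
From T = 2π√(L/g), g = 4π²L/T² = 4π² × 19.1/5.490² = 25.0 m/s².

25.0 m/s²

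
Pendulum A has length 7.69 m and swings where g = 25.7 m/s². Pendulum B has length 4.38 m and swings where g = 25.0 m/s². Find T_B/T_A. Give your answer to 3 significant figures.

T = 2π√(L/g), so T_B/T_A = √((L_B/g_B)/(L_A/g_A)) = √((4.38/25.0)/(7.69/25.7)) = 0.765.

0.765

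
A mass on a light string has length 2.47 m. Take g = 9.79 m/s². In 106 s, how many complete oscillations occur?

T = 2π√(L/g) = 2π√(2.47/9.79) = 3.156 s.
Number of complete oscillations = ⌊106/3.156⌋ = ⌊33.59⌋ = 33.

33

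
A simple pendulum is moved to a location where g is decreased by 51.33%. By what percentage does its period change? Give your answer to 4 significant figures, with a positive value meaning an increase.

T ∝ 1/√g, so T'/T = 1/√(0.48670) = 1.4334.
Percentage change in T = (1.4334 − 1) × 100% = 43.34%.

43.34%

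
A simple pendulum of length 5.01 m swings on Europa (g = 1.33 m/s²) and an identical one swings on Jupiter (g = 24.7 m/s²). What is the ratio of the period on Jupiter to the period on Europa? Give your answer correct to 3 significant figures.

T ∝ 1/√g, so T₂/T₁ = √(g₁/g₂) = √(1.33/24.7) = 0.232.

0.232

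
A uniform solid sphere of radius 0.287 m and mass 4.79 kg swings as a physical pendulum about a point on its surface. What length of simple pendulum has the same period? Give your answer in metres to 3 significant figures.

The equivalent simple-pendulum length is L_eq = I/(md), where I is about the pivot and d = 0.2870 m.
I_cm = (2/5)mR² = 0.1578 kg·m², so I = I_cm + md² = 0.1578 + 0.3945 = 0.5524 kg·m².
L_eq = 0.5524/(4.79 × 0.2870) = 0.402 m.

0.402 m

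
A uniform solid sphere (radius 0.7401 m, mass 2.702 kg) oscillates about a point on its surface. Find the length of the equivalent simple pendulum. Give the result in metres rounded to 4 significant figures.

1.036 m

The equivalent simple-pendulum length is L_eq = I/(md), where I is about the pivot and d = 0.74010 m.
I_cm = (2/5)mR² = 0.59201 kg·m², so I = I_cm + md² = 0.59201 + 1.4800 = 2.0720 kg·m².
L_eq = 2.0720/(2.702 × 0.74010) = 1.036 m.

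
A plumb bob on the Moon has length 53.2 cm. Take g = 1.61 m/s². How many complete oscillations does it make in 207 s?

57

T = 2π√(L/g) = 2π√(0.532/1.61) = 3.612 s.
Number of complete oscillations = ⌊207/3.612⌋ = ⌊57.31⌋ = 57.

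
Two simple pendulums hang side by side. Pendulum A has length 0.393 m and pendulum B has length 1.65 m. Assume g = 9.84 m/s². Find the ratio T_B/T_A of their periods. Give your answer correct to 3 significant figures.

T ∝ √L, so T_B/T_A = √(L_B/L_A) = √(1.65/0.393) = 2.05.

2.05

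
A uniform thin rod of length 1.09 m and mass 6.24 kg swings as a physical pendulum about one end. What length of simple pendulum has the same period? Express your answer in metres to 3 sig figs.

The equivalent simple-pendulum length is L_eq = I/(md), where I is about the pivot and d = 0.5450 m.
I_cm = (1/12)mL² = 0.6178 kg·m², so I = I_cm + md² = 0.6178 + 1.853 = 2.471 kg·m².
L_eq = 2.471/(6.24 × 0.5450) = 0.727 m.

0.727 m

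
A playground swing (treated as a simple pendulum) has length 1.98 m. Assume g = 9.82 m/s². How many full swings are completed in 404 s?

143

T = 2π√(L/g) = 2π√(1.98/9.82) = 2.821 s.
Number of complete oscillations = ⌊404/2.821⌋ = ⌊143.2⌋ = 143.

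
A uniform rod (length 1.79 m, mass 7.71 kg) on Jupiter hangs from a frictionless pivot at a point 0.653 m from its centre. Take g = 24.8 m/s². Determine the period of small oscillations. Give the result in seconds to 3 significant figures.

1.30 s

For a physical pendulum T = 2π√(I/(mgd)), with d = 0.6530 m from pivot to centre of mass.
I_cm = mL²/12 = 7.71 × 1.79²/12 = 2.059 kg·m²; I = I_cm + md² = 2.059 + 7.71 × 0.6530² = 5.346 kg·m².
T = 2π√(5.346/(7.71 × 24.8 × 0.6530)) = 1.30 s.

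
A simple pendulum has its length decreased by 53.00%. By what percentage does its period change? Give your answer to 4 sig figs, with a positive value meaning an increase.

T ∝ √L, so T'/T = √(0.47000) = 0.68557.
Percentage change in T = (0.68557 − 1) × 100% = -31.44%.

-31.44%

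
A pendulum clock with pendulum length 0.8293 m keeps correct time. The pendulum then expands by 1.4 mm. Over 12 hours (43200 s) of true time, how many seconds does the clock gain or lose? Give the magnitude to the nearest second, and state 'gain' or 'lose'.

lose 36 s

T ∝ √L, so T'/T = √(0.83070/0.8293) = 1.00084.
In 43200 s of true time the clock registers 43200/1.00084 = 43163.6 s, so it loses 36 s.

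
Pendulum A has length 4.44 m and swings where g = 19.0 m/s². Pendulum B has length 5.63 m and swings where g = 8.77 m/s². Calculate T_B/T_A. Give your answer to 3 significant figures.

T = 2π√(L/g), so T_B/T_A = √((L_B/g_B)/(L_A/g_A)) = √((5.63/8.77)/(4.44/19.0)) = 1.66.

1.66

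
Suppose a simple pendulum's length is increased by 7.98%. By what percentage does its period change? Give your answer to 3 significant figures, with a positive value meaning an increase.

T ∝ √L, so T'/T = √(1.080) = 1.039.
Percentage change in T = (1.039 − 1) × 100% = 3.91%.

3.91%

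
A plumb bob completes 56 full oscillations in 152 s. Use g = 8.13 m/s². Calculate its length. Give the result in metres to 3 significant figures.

1.52 m

T = 152/56 = 2.714 s.
From T = 2π√(L/g), L = gT²/(4π²) = 8.13 × 2.714²/(4π²) = 1.52 m.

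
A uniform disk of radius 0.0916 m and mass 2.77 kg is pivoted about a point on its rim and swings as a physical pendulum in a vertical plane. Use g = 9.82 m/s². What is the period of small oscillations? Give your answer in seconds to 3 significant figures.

I_cm = ½mr² = 0.01162 kg·m². The pivot is at distance d = 0.0916 m from the centre of mass.
By the parallel-axis theorem, I = I_cm + md² = 0.01162 + 0.02324 = 0.03486 kg·m².
T = 2π√(I/(mgd)) = 2π√(0.03486/(2.77 × 9.82 × 0.0916)) = 0.743 s.

0.743 s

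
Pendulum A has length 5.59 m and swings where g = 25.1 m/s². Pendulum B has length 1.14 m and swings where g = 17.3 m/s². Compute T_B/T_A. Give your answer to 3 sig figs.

T = 2π√(L/g), so T_B/T_A = √((L_B/g_B)/(L_A/g_A)) = √((1.14/17.3)/(5.59/25.1)) = 0.544.

0.544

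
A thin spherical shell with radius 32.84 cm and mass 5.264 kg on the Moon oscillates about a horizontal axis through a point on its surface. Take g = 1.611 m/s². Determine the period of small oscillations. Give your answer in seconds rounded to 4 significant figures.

I_cm = (2/3)mr² = 0.37847 kg·m². The pivot is at distance d = 0.3284 m from the centre of mass.
By the parallel-axis theorem, I = I_cm + md² = 0.37847 + 0.56770 = 0.94617 kg·m².
T = 2π√(I/(mgd)) = 2π√(0.94617/(5.264 × 1.611 × 0.3284)) = 3.662 s.

3.662 s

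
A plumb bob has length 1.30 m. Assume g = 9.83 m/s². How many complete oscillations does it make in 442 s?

193

T = 2π√(L/g) = 2π√(1.30/9.83) = 2.285 s.
Number of complete oscillations = ⌊442/2.285⌋ = ⌊193.4⌋ = 193.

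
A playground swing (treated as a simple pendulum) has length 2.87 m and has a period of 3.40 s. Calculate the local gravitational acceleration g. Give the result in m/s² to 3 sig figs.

From T = 2π√(L/g), g = 4π²L/T² = 4π² × 2.87/3.400² = 9.80 m/s².

9.80 m/s²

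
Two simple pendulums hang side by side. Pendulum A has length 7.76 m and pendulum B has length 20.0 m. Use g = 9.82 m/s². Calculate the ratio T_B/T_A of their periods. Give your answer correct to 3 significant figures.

1.61

T ∝ √L, so T_B/T_A = √(L_B/L_A) = √(20.0/7.76) = 1.61.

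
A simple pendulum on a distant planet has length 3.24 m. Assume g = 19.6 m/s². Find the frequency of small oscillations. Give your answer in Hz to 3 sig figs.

0.391 Hz

T = 2π√(L/g) = 2π√(3.24/19.6) = 2.555 s, so f = 1/T = 0.391 Hz.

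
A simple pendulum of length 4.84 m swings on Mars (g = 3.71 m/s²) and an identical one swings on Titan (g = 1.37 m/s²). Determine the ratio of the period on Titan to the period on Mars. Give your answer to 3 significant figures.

T ∝ 1/√g, so T₂/T₁ = √(g₁/g₂) = √(3.71/1.37) = 1.65.

1.65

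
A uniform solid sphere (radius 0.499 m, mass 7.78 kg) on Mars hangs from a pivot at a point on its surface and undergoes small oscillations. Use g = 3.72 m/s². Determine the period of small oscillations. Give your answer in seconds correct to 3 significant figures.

2.72 s

I_cm = (2/5)mr² = 0.7749 kg·m². The pivot is at distance d = 0.499 m from the centre of mass.
By the parallel-axis theorem, I = I_cm + md² = 0.7749 + 1.937 = 2.712 kg·m².
T = 2π√(I/(mgd)) = 2π√(2.712/(7.78 × 3.72 × 0.499)) = 2.72 s.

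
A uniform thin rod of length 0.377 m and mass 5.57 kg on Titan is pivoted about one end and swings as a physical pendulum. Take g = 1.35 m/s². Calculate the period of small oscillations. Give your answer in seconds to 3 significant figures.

For a physical pendulum T = 2π√(I/(mgd)), with d = 0.1885 m from pivot to centre of mass.
I_cm = mL²/12 = 5.57 × 0.377²/12 = 0.06597 kg·m²; I = I_cm + md² = 0.06597 + 5.57 × 0.1885² = 0.2639 kg·m².
T = 2π√(0.2639/(5.57 × 1.35 × 0.1885)) = 2.71 s.

2.71 s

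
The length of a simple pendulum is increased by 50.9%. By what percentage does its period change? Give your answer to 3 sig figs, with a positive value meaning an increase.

22.8%

T ∝ √L, so T'/T = √(1.509) = 1.228.
Percentage change in T = (1.228 − 1) × 100% = 22.8%.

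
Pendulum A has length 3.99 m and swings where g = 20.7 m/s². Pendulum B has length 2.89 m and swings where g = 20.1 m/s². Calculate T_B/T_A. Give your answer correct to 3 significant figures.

0.864

T = 2π√(L/g), so T_B/T_A = √((L_B/g_B)/(L_A/g_A)) = √((2.89/20.1)/(3.99/20.7)) = 0.864.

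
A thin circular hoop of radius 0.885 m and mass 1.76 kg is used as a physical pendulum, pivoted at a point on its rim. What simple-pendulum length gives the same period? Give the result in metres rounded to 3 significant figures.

1.77 m

The equivalent simple-pendulum length is L_eq = I/(md), where I is about the pivot and d = 0.8850 m.
I_cm = mR² = 1.378 kg·m², so I = I_cm + md² = 1.378 + 1.378 = 2.757 kg·m².
L_eq = 2.757/(1.76 × 0.8850) = 1.77 m.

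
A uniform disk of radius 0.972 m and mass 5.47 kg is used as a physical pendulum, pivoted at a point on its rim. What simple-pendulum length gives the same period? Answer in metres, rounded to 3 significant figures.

The equivalent simple-pendulum length is L_eq = I/(md), where I is about the pivot and d = 0.9720 m.
I_cm = ½mR² = 2.584 kg·m², so I = I_cm + md² = 2.584 + 5.168 = 7.752 kg·m².
L_eq = 7.752/(5.47 × 0.9720) = 1.46 m.

1.46 m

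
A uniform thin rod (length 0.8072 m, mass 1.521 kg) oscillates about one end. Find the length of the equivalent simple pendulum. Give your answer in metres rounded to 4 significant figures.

The equivalent simple-pendulum length is L_eq = I/(md), where I is about the pivot and d = 0.40360 m.
I_cm = (1/12)mL² = 0.082587 kg·m², so I = I_cm + md² = 0.082587 + 0.24776 = 0.33035 kg·m².
L_eq = 0.33035/(1.521 × 0.40360) = 0.5381 m.

0.5381 m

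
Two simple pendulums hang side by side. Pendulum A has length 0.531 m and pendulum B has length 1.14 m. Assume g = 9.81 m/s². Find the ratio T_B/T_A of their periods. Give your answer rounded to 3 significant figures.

1.47

T ∝ √L, so T_B/T_A = √(L_B/L_A) = √(1.14/0.531) = 1.47.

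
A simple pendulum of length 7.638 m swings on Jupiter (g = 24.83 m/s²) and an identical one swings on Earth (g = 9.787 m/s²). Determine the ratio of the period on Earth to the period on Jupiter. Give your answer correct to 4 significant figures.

T ∝ 1/√g, so T₂/T₁ = √(g₁/g₂) = √(24.83/9.787) = 1.593.

1.593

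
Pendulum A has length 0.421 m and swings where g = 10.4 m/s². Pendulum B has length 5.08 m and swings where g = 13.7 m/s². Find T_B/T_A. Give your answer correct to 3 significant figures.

T = 2π√(L/g), so T_B/T_A = √((L_B/g_B)/(L_A/g_A)) = √((5.08/13.7)/(0.421/10.4)) = 3.03.

3.03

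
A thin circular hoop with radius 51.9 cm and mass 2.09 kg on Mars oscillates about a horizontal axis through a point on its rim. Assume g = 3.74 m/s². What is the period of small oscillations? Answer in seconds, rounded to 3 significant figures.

3.31 s

I_cm = mr² = 0.5630 kg·m². The pivot is at distance d = 0.519 m from the centre of mass.
By the parallel-axis theorem, I = I_cm + md² = 0.5630 + 0.5630 = 1.126 kg·m².
T = 2π√(I/(mgd)) = 2π√(1.126/(2.09 × 3.74 × 0.519)) = 3.31 s.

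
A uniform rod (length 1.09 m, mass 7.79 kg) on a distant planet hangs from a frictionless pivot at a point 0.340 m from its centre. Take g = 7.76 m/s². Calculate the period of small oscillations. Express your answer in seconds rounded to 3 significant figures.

For a physical pendulum T = 2π√(I/(mgd)), with d = 0.3400 m from pivot to centre of mass.
I_cm = mL²/12 = 7.79 × 1.09²/12 = 0.7713 kg·m²; I = I_cm + md² = 0.7713 + 7.79 × 0.3400² = 1.672 kg·m².
T = 2π√(1.672/(7.79 × 7.76 × 0.3400)) = 1.79 s.

1.79 s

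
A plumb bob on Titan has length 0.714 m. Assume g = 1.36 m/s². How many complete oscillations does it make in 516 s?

113

T = 2π√(L/g) = 2π√(0.714/1.36) = 4.553 s.
Number of complete oscillations = ⌊516/4.553⌋ = ⌊113.3⌋ = 113.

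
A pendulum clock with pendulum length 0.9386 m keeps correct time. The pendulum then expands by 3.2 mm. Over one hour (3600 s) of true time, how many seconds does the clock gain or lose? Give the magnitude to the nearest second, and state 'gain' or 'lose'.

lose 6 s

T ∝ √L, so T'/T = √(0.94180/0.9386) = 1.00170.
In 3600 s of true time the clock registers 3600/1.00170 = 3593.9 s, so it loses 6 s.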